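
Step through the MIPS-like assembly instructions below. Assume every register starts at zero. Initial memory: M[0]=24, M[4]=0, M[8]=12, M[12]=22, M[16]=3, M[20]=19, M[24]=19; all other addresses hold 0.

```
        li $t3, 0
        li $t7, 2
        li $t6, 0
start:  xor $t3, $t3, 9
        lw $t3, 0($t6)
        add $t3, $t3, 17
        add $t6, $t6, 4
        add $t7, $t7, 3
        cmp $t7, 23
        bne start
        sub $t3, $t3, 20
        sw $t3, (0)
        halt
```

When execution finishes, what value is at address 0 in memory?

li $t3, 0 → $t3=0
li $t7, 2 → $t7=2
li $t6, 0 → $t6=0
xor $t3, $t3, 9 → $t3=0^9=9
lw $t3, 0($t6) → $t3=M[0]=24
add $t3, $t3, 17 → $t3=24+17=41
add $t6, $t6, 4 → $t6=0+4=4
add $t7, $t7, 3 → $t7=2+3=5
cmp $t7, 23  (cmp 5,23)
bne start: taken
xor $t3, $t3, 9 → $t3=41^9=32
lw $t3, 0($t6) → $t3=M[4]=0
add $t3, $t3, 17 → $t3=0+17=17
add $t6, $t6, 4 → $t6=4+4=8
add $t7, $t7, 3 → $t7=5+3=8
cmp $t7, 23  (cmp 8,23)
bne start: taken
xor $t3, $t3, 9 → $t3=17^9=24
lw $t3, 0($t6) → $t3=M[8]=12
add $t3, $t3, 17 → $t3=12+17=29
add $t6, $t6, 4 → $t6=8+4=12
add $t7, $t7, 3 → $t7=8+3=11
cmp $t7, 23  (cmp 11,23)
bne start: taken
xor $t3, $t3, 9 → $t3=29^9=20
lw $t3, 0($t6) → $t3=M[12]=22
add $t3, $t3, 17 → $t3=22+17=39
add $t6, $t6, 4 → $t6=12+4=16
add $t7, $t7, 3 → $t7=11+3=14
cmp $t7, 23  (cmp 14,23)
bne start: taken
xor $t3, $t3, 9 → $t3=39^9=46
lw $t3, 0($t6) → $t3=M[16]=3
add $t3, $t3, 17 → $t3=3+17=20
add $t6, $t6, 4 → $t6=16+4=20
add $t7, $t7, 3 → $t7=14+3=17
cmp $t7, 23  (cmp 17,23)
bne start: taken
xor $t3, $t3, 9 → $t3=20^9=29
lw $t3, 0($t6) → $t3=M[20]=19
add $t3, $t3, 17 → $t3=19+17=36
add $t6, $t6, 4 → $t6=20+4=24
add $t7, $t7, 3 → $t7=17+3=20
cmp $t7, 23  (cmp 20,23)
bne start: taken
xor $t3, $t3, 9 → $t3=36^9=45
lw $t3, 0($t6) → $t3=M[24]=19
add $t3, $t3, 17 → $t3=19+17=36
add $t6, $t6, 4 → $t6=24+4=28
add $t7, $t7, 3 → $t7=20+3=23
cmp $t7, 23  (cmp 23,23)
bne start: not taken
sub $t3, $t3, 20 → $t3=36-20=16
sw $t3, (0) → M[0]=16
halt.

16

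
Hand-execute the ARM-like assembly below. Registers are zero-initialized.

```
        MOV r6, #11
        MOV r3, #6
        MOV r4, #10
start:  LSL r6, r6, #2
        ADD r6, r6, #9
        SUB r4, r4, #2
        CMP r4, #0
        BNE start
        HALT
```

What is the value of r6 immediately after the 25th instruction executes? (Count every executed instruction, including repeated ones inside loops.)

14333

MOV r6, #11 → r6=11
MOV r3, #6 → r3=6
MOV r4, #10 → r4=10
LSL r6, r6, #2 → r6=11<<2=44
ADD r6, r6, #9 → r6=44+9=53
SUB r4, r4, #2 → r4=10-2=8
CMP r4, #0  (cmp 8,0)
BNE start: taken
LSL r6, r6, #2 → r6=53<<2=212
ADD r6, r6, #9 → r6=212+9=221
SUB r4, r4, #2 → r4=8-2=6
CMP r4, #0  (cmp 6,0)
BNE start: taken
LSL r6, r6, #2 → r6=221<<2=884
ADD r6, r6, #9 → r6=884+9=893
SUB r4, r4, #2 → r4=6-2=4
CMP r4, #0  (cmp 4,0)
BNE start: taken
LSL r6, r6, #2 → r6=893<<2=3572
ADD r6, r6, #9 → r6=3572+9=3581
SUB r4, r4, #2 → r4=4-2=2
CMP r4, #0  (cmp 2,0)
BNE start: taken
LSL r6, r6, #2 → r6=3581<<2=14324
ADD r6, r6, #9 → r6=14324+9=14333
After step 25: r6 = 14333.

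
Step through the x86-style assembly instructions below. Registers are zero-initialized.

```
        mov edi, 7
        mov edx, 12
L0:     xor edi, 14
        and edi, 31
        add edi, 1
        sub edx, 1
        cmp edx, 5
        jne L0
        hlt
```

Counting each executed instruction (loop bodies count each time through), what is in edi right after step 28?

13

mov edi, 7 → edi=7
mov edx, 12 → edx=12
xor edi, 14 → edi=7^14=9
and edi, 31 → edi=9&31=9
add edi, 1 → edi=9+1=10
sub edx, 1 → edx=12-1=11
cmp edx, 5  (cmp 11,5)
jne L0: taken
xor edi, 14 → edi=10^14=4
and edi, 31 → edi=4&31=4
add edi, 1 → edi=4+1=5
sub edx, 1 → edx=11-1=10
cmp edx, 5  (cmp 10,5)
jne L0: taken
xor edi, 14 → edi=5^14=11
and edi, 31 → edi=11&31=11
add edi, 1 → edi=11+1=12
sub edx, 1 → edx=10-1=9
cmp edx, 5  (cmp 9,5)
jne L0: taken
xor edi, 14 → edi=12^14=2
and edi, 31 → edi=2&31=2
add edi, 1 → edi=2+1=3
sub edx, 1 → edx=9-1=8
cmp edx, 5  (cmp 8,5)
jne L0: taken
xor edi, 14 → edi=3^14=13
and edi, 31 → edi=13&31=13
After step 28: edi = 13.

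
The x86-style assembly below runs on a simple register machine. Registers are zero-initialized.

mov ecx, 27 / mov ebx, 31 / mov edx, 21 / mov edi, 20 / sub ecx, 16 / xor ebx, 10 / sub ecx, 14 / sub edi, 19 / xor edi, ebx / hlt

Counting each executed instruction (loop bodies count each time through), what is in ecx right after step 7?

-3

mov ecx, 27 → ecx=27
mov ebx, 31 → ebx=31
mov edx, 21 → edx=21
mov edi, 20 → edi=20
sub ecx, 16 → ecx=27-16=11
xor ebx, 10 → ebx=31^10=21
sub ecx, 14 → ecx=11-14=-3
After step 7: ecx = -3.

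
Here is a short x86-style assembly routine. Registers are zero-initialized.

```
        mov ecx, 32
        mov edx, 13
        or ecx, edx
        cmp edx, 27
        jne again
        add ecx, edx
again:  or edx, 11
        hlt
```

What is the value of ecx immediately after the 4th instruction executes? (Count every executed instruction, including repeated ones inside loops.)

mov ecx, 32 → ecx=32
mov edx, 13 → edx=13
or ecx, edx → ecx=32|13=45
cmp edx, 27  (cmp 13,27)
After step 4: ecx = 45.

45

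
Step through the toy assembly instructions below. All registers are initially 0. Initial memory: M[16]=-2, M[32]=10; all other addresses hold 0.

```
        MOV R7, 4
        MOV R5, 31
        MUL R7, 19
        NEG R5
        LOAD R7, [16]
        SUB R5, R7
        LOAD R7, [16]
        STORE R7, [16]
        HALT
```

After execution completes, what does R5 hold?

-29

after MOV R7, 4: R7=4
after MOV R5, 31: R5=31
after MUL R7, 19: R7=4*19=76
after NEG R5: R5=-(31)=-31
after LOAD R7, [16]: R7=M[16]=-2
after SUB R5, R7: R5=(-31)-(-2)=-29
after LOAD R7, [16]: R7=M[16]=-2
STORE R7, [16] → M[16]=-2
halt.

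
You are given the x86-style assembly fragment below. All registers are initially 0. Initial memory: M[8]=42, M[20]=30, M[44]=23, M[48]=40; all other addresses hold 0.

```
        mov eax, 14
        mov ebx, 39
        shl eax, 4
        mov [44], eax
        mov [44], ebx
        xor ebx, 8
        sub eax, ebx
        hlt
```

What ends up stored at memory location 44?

39

mov eax, 14 → eax=14
mov ebx, 39 → ebx=39
shl eax, 4 → eax=14<<4=224
mov [44], eax → M[44]=224
mov [44], ebx → M[44]=39
xor ebx, 8 → ebx=39^8=47
sub eax, ebx → eax=224-47=177
halt.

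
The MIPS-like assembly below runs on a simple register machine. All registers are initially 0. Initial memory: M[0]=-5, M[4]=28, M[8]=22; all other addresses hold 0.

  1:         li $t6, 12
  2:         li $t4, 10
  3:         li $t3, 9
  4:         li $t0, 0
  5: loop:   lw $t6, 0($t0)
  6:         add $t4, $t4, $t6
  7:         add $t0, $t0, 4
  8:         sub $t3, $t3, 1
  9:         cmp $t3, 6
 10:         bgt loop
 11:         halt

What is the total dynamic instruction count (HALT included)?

$t6=12
$t4=10
$t3=9
$t0=0
$t6=M[0]=-5
$t4=10+(-5)=5
$t0=0+4=4
$t3=9-1=8
cmp $t3, 6  (cmp 8,6)
bgt loop: taken
$t6=M[4]=28
$t4=5+28=33
$t0=4+4=8
$t3=8-1=7
cmp $t3, 6  (cmp 7,6)
bgt loop: taken
$t6=M[8]=22
$t4=33+22=55
$t0=8+4=12
$t3=7-1=6
cmp $t3, 6  (cmp 6,6)
bgt loop: not taken
halt.
Total executed instructions: 23.

23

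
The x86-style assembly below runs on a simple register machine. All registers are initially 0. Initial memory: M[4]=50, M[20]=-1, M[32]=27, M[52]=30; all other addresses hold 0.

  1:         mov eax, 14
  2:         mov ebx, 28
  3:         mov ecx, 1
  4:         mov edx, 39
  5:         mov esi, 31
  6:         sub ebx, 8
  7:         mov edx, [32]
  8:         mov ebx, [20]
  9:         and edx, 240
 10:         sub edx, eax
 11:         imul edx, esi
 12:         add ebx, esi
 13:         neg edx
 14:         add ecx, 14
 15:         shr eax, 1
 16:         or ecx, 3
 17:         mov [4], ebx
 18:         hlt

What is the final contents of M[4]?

mov eax, 14 → eax=14
mov ebx, 28 → ebx=28
mov ecx, 1 → ecx=1
mov edx, 39 → edx=39
mov esi, 31 → esi=31
sub ebx, 8 → ebx=28-8=20
mov edx, [32] → edx=M[32]=27
mov ebx, [20] → ebx=M[20]=-1
and edx, 240 → edx=27&240=16
sub edx, eax → edx=16-14=2
imul edx, esi → edx=2*31=62
add ebx, esi → ebx=(-1)+31=30
neg edx → edx=-(62)=-62
add ecx, 14 → ecx=1+14=15
shr eax, 1 → eax=14>>1=7
or ecx, 3 → ecx=15|3=15
mov [4], ebx → M[4]=30
halt.

30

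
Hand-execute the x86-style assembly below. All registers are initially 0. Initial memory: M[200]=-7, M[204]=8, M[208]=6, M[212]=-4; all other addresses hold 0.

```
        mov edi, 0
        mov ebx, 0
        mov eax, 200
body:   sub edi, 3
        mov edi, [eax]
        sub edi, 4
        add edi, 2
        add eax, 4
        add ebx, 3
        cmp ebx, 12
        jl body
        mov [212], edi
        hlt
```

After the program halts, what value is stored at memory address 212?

-6

after mov edi, 0: edi=0
after mov ebx, 0: ebx=0
after mov eax, 200: eax=200
after sub edi, 3: edi=0-3=-3
after mov edi, [eax]: edi=M[200]=-7
after sub edi, 4: edi=(-7)-4=-11
after add edi, 2: edi=(-11)+2=-9
after add eax, 4: eax=200+4=204
after add ebx, 3: ebx=0+3=3
cmp ebx, 12  (cmp 3,12)
jl body: taken
after sub edi, 3: edi=(-9)-3=-12
after mov edi, [eax]: edi=M[204]=8
after sub edi, 4: edi=8-4=4
after add edi, 2: edi=4+2=6
after add eax, 4: eax=204+4=208
after add ebx, 3: ebx=3+3=6
cmp ebx, 12  (cmp 6,12)
jl body: taken
after sub edi, 3: edi=6-3=3
after mov edi, [eax]: edi=M[208]=6
after sub edi, 4: edi=6-4=2
after add edi, 2: edi=2+2=4
after add eax, 4: eax=208+4=212
after add ebx, 3: ebx=6+3=9
cmp ebx, 12  (cmp 9,12)
jl body: taken
after sub edi, 3: edi=4-3=1
after mov edi, [eax]: edi=M[212]=-4
after sub edi, 4: edi=(-4)-4=-8
after add edi, 2: edi=(-8)+2=-6
after add eax, 4: eax=212+4=216
after add ebx, 3: ebx=9+3=12
cmp ebx, 12  (cmp 12,12)
jl body: not taken
mov [212], edi → M[212]=-6
halt.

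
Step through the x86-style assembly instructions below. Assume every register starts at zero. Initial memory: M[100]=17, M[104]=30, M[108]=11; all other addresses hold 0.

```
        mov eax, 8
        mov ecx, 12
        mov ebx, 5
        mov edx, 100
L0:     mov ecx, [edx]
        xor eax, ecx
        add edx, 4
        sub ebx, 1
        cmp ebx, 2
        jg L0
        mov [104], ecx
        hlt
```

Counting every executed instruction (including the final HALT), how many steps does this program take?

24

mov eax, 8 → eax=8
mov ecx, 12 → ecx=12
mov ebx, 5 → ebx=5
mov edx, 100 → edx=100
mov ecx, [edx] → ecx=M[100]=17
xor eax, ecx → eax=8^17=25
add edx, 4 → edx=100+4=104
sub ebx, 1 → ebx=5-1=4
cmp ebx, 2  (cmp 4,2)
jg L0: taken
mov ecx, [edx] → ecx=M[104]=30
xor eax, ecx → eax=25^30=7
add edx, 4 → edx=104+4=108
sub ebx, 1 → ebx=4-1=3
cmp ebx, 2  (cmp 3,2)
jg L0: taken
mov ecx, [edx] → ecx=M[108]=11
xor eax, ecx → eax=7^11=12
add edx, 4 → edx=108+4=112
sub ebx, 1 → ebx=3-1=2
cmp ebx, 2  (cmp 2,2)
jg L0: not taken
mov [104], ecx → M[104]=11
halt.
Total executed instructions: 24.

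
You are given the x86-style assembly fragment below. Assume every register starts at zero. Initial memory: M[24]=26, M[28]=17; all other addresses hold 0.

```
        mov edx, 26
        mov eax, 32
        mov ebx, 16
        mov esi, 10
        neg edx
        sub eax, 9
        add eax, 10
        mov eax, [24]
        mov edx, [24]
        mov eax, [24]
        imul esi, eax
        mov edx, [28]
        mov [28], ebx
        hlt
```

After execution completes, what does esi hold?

edx=26
eax=32
ebx=16
esi=10
edx=-(26)=-26
eax=32-9=23
eax=23+10=33
eax=M[24]=26
edx=M[24]=26
eax=M[24]=26
esi=10*26=260
edx=M[28]=17
mov [28], ebx → M[28]=16
halt.

260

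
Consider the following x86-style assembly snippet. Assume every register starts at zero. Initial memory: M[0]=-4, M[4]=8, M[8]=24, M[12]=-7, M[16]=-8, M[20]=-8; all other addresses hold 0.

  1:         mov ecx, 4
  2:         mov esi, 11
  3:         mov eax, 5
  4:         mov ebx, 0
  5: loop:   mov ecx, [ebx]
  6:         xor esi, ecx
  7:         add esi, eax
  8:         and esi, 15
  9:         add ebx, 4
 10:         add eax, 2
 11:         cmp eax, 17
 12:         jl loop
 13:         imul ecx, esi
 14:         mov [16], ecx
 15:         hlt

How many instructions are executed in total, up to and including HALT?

55

mov ecx, 4 → ecx=4
mov esi, 11 → esi=11
mov eax, 5 → eax=5
mov ebx, 0 → ebx=0
mov ecx, [ebx] → ecx=M[0]=-4
xor esi, ecx → esi=11^(-4)=-9
add esi, eax → esi=(-9)+5=-4
and esi, 15 → esi=(-4)&15=12
add ebx, 4 → ebx=0+4=4
add eax, 2 → eax=5+2=7
cmp eax, 17  (cmp 7,17)
jl loop: taken
mov ecx, [ebx] → ecx=M[4]=8
xor esi, ecx → esi=12^8=4
add esi, eax → esi=4+7=11
and esi, 15 → esi=11&15=11
add ebx, 4 → ebx=4+4=8
add eax, 2 → eax=7+2=9
cmp eax, 17  (cmp 9,17)
jl loop: taken
mov ecx, [ebx] → ecx=M[8]=24
xor esi, ecx → esi=11^24=19
add esi, eax → esi=19+9=28
and esi, 15 → esi=28&15=12
add ebx, 4 → ebx=8+4=12
add eax, 2 → eax=9+2=11
cmp eax, 17  (cmp 11,17)
jl loop: taken
mov ecx, [ebx] → ecx=M[12]=-7
xor esi, ecx → esi=12^(-7)=-11
add esi, eax → esi=(-11)+11=0
and esi, 15 → esi=0&15=0
add ebx, 4 → ebx=12+4=16
add eax, 2 → eax=11+2=13
cmp eax, 17  (cmp 13,17)
jl loop: taken
mov ecx, [ebx] → ecx=M[16]=-8
xor esi, ecx → esi=0^(-8)=-8
add esi, eax → esi=(-8)+13=5
and esi, 15 → esi=5&15=5
add ebx, 4 → ebx=16+4=20
add eax, 2 → eax=13+2=15
cmp eax, 17  (cmp 15,17)
jl loop: taken
mov ecx, [ebx] → ecx=M[20]=-8
xor esi, ecx → esi=5^(-8)=-3
add esi, eax → esi=(-3)+15=12
and esi, 15 → esi=12&15=12
add ebx, 4 → ebx=20+4=24
add eax, 2 → eax=15+2=17
cmp eax, 17  (cmp 17,17)
jl loop: not taken
imul ecx, esi → ecx=(-8)*12=-96
mov [16], ecx → M[16]=-96
halt.
Total executed instructions: 55.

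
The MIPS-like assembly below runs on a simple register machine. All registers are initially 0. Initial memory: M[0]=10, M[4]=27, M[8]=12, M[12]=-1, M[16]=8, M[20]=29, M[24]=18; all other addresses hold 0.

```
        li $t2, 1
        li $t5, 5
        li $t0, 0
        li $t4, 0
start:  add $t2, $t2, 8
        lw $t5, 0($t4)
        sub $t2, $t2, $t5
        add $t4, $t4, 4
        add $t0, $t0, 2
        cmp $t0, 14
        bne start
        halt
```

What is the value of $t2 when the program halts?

$t2=1
$t5=5
$t0=0
$t4=0
$t2=1+8=9
$t5=M[0]=10
$t2=9-10=-1
$t4=0+4=4
$t0=0+2=2
cmp $t0, 14  (cmp 2,14)
bne start: taken
$t2=(-1)+8=7
$t5=M[4]=27
$t2=7-27=-20
$t4=4+4=8
$t0=2+2=4
cmp $t0, 14  (cmp 4,14)
bne start: taken
$t2=(-20)+8=-12
$t5=M[8]=12
$t2=(-12)-12=-24
$t4=8+4=12
$t0=4+2=6
cmp $t0, 14  (cmp 6,14)
bne start: taken
$t2=(-24)+8=-16
$t5=M[12]=-1
$t2=(-16)-(-1)=-15
$t4=12+4=16
$t0=6+2=8
cmp $t0, 14  (cmp 8,14)
bne start: taken
$t2=(-15)+8=-7
$t5=M[16]=8
$t2=(-7)-8=-15
$t4=16+4=20
$t0=8+2=10
cmp $t0, 14  (cmp 10,14)
bne start: taken
$t2=(-15)+8=-7
$t5=M[20]=29
$t2=(-7)-29=-36
$t4=20+4=24
$t0=10+2=12
cmp $t0, 14  (cmp 12,14)
bne start: taken
$t2=(-36)+8=-28
$t5=M[24]=18
$t2=(-28)-18=-46
$t4=24+4=28
$t0=12+2=14
cmp $t0, 14  (cmp 14,14)
bne start: not taken
halt.

-46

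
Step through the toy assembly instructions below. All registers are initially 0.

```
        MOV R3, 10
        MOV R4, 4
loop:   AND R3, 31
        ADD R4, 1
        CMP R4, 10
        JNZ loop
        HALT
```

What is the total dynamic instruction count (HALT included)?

R3=10
R4=4
R3=10&31=10
R4=4+1=5
CMP R4, 10  (cmp 5,10)
JNZ loop: taken
R3=10&31=10
R4=5+1=6
CMP R4, 10  (cmp 6,10)
JNZ loop: taken
R3=10&31=10
R4=6+1=7
CMP R4, 10  (cmp 7,10)
JNZ loop: taken
R3=10&31=10
R4=7+1=8
CMP R4, 10  (cmp 8,10)
JNZ loop: taken
R3=10&31=10
R4=8+1=9
CMP R4, 10  (cmp 9,10)
JNZ loop: taken
R3=10&31=10
R4=9+1=10
CMP R4, 10  (cmp 10,10)
JNZ loop: not taken
halt.
Total executed instructions: 27.

27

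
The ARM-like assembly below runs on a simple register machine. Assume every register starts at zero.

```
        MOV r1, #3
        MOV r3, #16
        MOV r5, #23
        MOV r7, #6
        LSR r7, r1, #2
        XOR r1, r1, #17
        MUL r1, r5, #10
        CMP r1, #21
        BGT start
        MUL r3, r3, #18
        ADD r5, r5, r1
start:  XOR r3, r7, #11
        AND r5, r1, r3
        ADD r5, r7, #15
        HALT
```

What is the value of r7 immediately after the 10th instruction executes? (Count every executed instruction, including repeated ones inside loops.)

MOV r1, #3 → r1=3
MOV r3, #16 → r3=16
MOV r5, #23 → r5=23
MOV r7, #6 → r7=6
LSR r7, r1, #2 → r7=3>>2=0
XOR r1, r1, #17 → r1=3^17=18
MUL r1, r5, #10 → r1=23*10=230
CMP r1, #21  (cmp 230,21)
BGT start: taken
XOR r3, r7, #11 → r3=0^11=11
After step 10: r7 = 0.

0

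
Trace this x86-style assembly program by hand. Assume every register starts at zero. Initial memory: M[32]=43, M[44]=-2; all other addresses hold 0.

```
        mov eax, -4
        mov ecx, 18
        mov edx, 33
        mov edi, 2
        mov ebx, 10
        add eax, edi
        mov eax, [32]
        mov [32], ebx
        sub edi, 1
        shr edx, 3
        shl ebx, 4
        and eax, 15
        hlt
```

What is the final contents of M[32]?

mov eax, -4 → eax=-4
mov ecx, 18 → ecx=18
mov edx, 33 → edx=33
mov edi, 2 → edi=2
mov ebx, 10 → ebx=10
add eax, edi → eax=(-4)+2=-2
mov eax, [32] → eax=M[32]=43
mov [32], ebx → M[32]=10
sub edi, 1 → edi=2-1=1
shr edx, 3 → edx=33>>3=4
shl ebx, 4 → ebx=10<<4=160
and eax, 15 → eax=43&15=11
halt.

10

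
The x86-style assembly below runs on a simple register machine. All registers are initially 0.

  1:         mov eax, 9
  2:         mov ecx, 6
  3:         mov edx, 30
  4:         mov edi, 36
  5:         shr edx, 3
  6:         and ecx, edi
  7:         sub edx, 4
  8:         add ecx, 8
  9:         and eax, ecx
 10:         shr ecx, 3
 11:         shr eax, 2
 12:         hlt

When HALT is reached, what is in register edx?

-1

mov eax, 9 → eax=9
mov ecx, 6 → ecx=6
mov edx, 30 → edx=30
mov edi, 36 → edi=36
shr edx, 3 → edx=30>>3=3
and ecx, edi → ecx=6&36=4
sub edx, 4 → edx=3-4=-1
add ecx, 8 → ecx=4+8=12
and eax, ecx → eax=9&12=8
shr ecx, 3 → ecx=12>>3=1
shr eax, 2 → eax=8>>2=2
halt.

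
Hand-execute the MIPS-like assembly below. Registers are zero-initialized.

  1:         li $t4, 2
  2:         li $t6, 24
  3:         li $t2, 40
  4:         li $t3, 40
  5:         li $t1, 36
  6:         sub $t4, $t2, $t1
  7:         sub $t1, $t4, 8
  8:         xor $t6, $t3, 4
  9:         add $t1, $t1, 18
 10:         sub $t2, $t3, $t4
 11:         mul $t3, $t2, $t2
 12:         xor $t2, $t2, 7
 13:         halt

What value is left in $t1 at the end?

li $t4, 2 → $t4=2
li $t6, 24 → $t6=24
li $t2, 40 → $t2=40
li $t3, 40 → $t3=40
li $t1, 36 → $t1=36
sub $t4, $t2, $t1 → $t4=40-36=4
sub $t1, $t4, 8 → $t1=4-8=-4
xor $t6, $t3, 4 → $t6=40^4=44
add $t1, $t1, 18 → $t1=(-4)+18=14
sub $t2, $t3, $t4 → $t2=40-4=36
mul $t3, $t2, $t2 → $t3=36*36=1296
xor $t2, $t2, 7 → $t2=36^7=35
halt.

14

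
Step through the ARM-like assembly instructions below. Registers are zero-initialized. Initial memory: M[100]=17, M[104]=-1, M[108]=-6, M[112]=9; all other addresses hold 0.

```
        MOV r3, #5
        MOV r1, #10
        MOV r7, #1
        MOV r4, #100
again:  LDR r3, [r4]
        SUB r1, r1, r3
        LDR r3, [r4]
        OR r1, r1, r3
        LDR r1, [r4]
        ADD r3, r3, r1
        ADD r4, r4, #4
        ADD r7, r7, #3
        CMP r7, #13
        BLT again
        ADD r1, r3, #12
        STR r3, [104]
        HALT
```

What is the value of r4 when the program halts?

116

r3=5
r1=10
r7=1
r4=100
r3=M[100]=17
r1=10-17=-7
r3=M[100]=17
r1=(-7)|17=-7
r1=M[100]=17
r3=17+17=34
r4=100+4=104
r7=1+3=4
CMP r7, #13  (cmp 4,13)
BLT again: taken
r3=M[104]=-1
r1=17-(-1)=18
r3=M[104]=-1
r1=18|(-1)=-1
r1=M[104]=-1
r3=(-1)+(-1)=-2
r4=104+4=108
r7=4+3=7
CMP r7, #13  (cmp 7,13)
BLT again: taken
r3=M[108]=-6
r1=(-1)-(-6)=5
r3=M[108]=-6
r1=5|(-6)=-1
r1=M[108]=-6
r3=(-6)+(-6)=-12
r4=108+4=112
r7=7+3=10
CMP r7, #13  (cmp 10,13)
BLT again: taken
r3=M[112]=9
r1=(-6)-9=-15
r3=M[112]=9
r1=(-15)|9=-7
r1=M[112]=9
r3=9+9=18
r4=112+4=116
r7=10+3=13
CMP r7, #13  (cmp 13,13)
BLT again: not taken
r1=18+12=30
STR r3, [104] → M[104]=18
halt.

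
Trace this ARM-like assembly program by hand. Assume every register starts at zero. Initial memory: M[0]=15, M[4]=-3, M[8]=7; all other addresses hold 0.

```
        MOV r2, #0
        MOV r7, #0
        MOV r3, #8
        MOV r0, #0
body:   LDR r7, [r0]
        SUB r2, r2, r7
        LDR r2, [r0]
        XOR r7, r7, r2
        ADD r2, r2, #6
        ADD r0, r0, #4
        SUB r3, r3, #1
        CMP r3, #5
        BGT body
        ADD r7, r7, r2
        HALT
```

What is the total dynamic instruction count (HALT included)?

33

after MOV r2, #0: r2=0
after MOV r7, #0: r7=0
after MOV r3, #8: r3=8
after MOV r0, #0: r0=0
after LDR r7, [r0]: r7=M[0]=15
after SUB r2, r2, r7: r2=0-15=-15
after LDR r2, [r0]: r2=M[0]=15
after XOR r7, r7, r2: r7=15^15=0
after ADD r2, r2, #6: r2=15+6=21
after ADD r0, r0, #4: r0=0+4=4
after SUB r3, r3, #1: r3=8-1=7
CMP r3, #5  (cmp 7,5)
BGT body: taken
after LDR r7, [r0]: r7=M[4]=-3
after SUB r2, r2, r7: r2=21-(-3)=24
after LDR r2, [r0]: r2=M[4]=-3
after XOR r7, r7, r2: r7=(-3)^(-3)=0
after ADD r2, r2, #6: r2=(-3)+6=3
after ADD r0, r0, #4: r0=4+4=8
after SUB r3, r3, #1: r3=7-1=6
CMP r3, #5  (cmp 6,5)
BGT body: taken
after LDR r7, [r0]: r7=M[8]=7
after SUB r2, r2, r7: r2=3-7=-4
after LDR r2, [r0]: r2=M[8]=7
after XOR r7, r7, r2: r7=7^7=0
after ADD r2, r2, #6: r2=7+6=13
after ADD r0, r0, #4: r0=8+4=12
after SUB r3, r3, #1: r3=6-1=5
CMP r3, #5  (cmp 5,5)
BGT body: not taken
after ADD r7, r7, r2: r7=0+13=13
halt.
Total executed instructions: 33.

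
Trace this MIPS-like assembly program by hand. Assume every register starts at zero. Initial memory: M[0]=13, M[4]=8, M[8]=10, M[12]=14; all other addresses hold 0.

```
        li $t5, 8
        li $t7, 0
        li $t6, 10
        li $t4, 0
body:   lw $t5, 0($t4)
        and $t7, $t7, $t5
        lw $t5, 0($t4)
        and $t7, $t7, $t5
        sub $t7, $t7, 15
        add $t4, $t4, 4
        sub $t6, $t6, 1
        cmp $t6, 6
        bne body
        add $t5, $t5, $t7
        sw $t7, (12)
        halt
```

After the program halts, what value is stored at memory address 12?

li $t5, 8 → $t5=8
li $t7, 0 → $t7=0
li $t6, 10 → $t6=10
li $t4, 0 → $t4=0
lw $t5, 0($t4) → $t5=M[0]=13
and $t7, $t7, $t5 → $t7=0&13=0
lw $t5, 0($t4) → $t5=M[0]=13
and $t7, $t7, $t5 → $t7=0&13=0
sub $t7, $t7, 15 → $t7=0-15=-15
add $t4, $t4, 4 → $t4=0+4=4
sub $t6, $t6, 1 → $t6=10-1=9
cmp $t6, 6  (cmp 9,6)
bne body: taken
lw $t5, 0($t4) → $t5=M[4]=8
and $t7, $t7, $t5 → $t7=(-15)&8=0
lw $t5, 0($t4) → $t5=M[4]=8
and $t7, $t7, $t5 → $t7=0&8=0
sub $t7, $t7, 15 → $t7=0-15=-15
add $t4, $t4, 4 → $t4=4+4=8
sub $t6, $t6, 1 → $t6=9-1=8
cmp $t6, 6  (cmp 8,6)
bne body: taken
lw $t5, 0($t4) → $t5=M[8]=10
and $t7, $t7, $t5 → $t7=(-15)&10=0
lw $t5, 0($t4) → $t5=M[8]=10
and $t7, $t7, $t5 → $t7=0&10=0
sub $t7, $t7, 15 → $t7=0-15=-15
add $t4, $t4, 4 → $t4=8+4=12
sub $t6, $t6, 1 → $t6=8-1=7
cmp $t6, 6  (cmp 7,6)
bne body: taken
lw $t5, 0($t4) → $t5=M[12]=14
and $t7, $t7, $t5 → $t7=(-15)&14=0
lw $t5, 0($t4) → $t5=M[12]=14
and $t7, $t7, $t5 → $t7=0&14=0
sub $t7, $t7, 15 → $t7=0-15=-15
add $t4, $t4, 4 → $t4=12+4=16
sub $t6, $t6, 1 → $t6=7-1=6
cmp $t6, 6  (cmp 6,6)
bne body: not taken
add $t5, $t5, $t7 → $t5=14+(-15)=-1
sw $t7, (12) → M[12]=-15
halt.

-15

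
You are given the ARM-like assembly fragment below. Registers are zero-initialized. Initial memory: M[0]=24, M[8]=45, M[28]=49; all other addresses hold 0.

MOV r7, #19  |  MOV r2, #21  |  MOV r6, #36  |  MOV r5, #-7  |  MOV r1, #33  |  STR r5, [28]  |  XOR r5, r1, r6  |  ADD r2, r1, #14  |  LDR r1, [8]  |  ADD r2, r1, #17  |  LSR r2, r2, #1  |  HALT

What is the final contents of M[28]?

MOV r7, #19 → r7=19
MOV r2, #21 → r2=21
MOV r6, #36 → r6=36
MOV r5, #-7 → r5=-7
MOV r1, #33 → r1=33
STR r5, [28] → M[28]=-7
XOR r5, r1, r6 → r5=33^36=5
ADD r2, r1, #14 → r2=33+14=47
LDR r1, [8] → r1=M[8]=45
ADD r2, r1, #17 → r2=45+17=62
LSR r2, r2, #1 → r2=62>>1=31
halt.

-7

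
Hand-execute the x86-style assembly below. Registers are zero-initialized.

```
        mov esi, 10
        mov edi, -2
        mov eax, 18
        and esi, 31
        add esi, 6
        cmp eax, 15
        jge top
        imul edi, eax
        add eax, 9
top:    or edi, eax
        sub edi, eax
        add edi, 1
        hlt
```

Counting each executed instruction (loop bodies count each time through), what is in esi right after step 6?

16

mov esi, 10 → esi=10
mov edi, -2 → edi=-2
mov eax, 18 → eax=18
and esi, 31 → esi=10&31=10
add esi, 6 → esi=10+6=16
cmp eax, 15  (cmp 18,15)
After step 6: esi = 16.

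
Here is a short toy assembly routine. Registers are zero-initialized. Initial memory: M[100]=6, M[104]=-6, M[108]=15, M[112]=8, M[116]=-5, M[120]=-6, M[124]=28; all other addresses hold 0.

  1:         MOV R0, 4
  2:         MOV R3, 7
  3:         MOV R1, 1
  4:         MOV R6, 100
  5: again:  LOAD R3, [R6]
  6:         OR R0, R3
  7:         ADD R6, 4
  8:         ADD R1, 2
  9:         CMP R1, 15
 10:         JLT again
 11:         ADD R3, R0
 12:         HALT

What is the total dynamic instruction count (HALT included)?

48

after MOV R0, 4: R0=4
after MOV R3, 7: R3=7
after MOV R1, 1: R1=1
after MOV R6, 100: R6=100
after LOAD R3, [R6]: R3=M[100]=6
after OR R0, R3: R0=4|6=6
after ADD R6, 4: R6=100+4=104
after ADD R1, 2: R1=1+2=3
CMP R1, 15  (cmp 3,15)
JLT again: taken
after LOAD R3, [R6]: R3=M[104]=-6
after OR R0, R3: R0=6|(-6)=-2
after ADD R6, 4: R6=104+4=108
after ADD R1, 2: R1=3+2=5
CMP R1, 15  (cmp 5,15)
JLT again: taken
after LOAD R3, [R6]: R3=M[108]=15
after OR R0, R3: R0=(-2)|15=-1
after ADD R6, 4: R6=108+4=112
after ADD R1, 2: R1=5+2=7
CMP R1, 15  (cmp 7,15)
JLT again: taken
after LOAD R3, [R6]: R3=M[112]=8
after OR R0, R3: R0=(-1)|8=-1
after ADD R6, 4: R6=112+4=116
after ADD R1, 2: R1=7+2=9
CMP R1, 15  (cmp 9,15)
JLT again: taken
after LOAD R3, [R6]: R3=M[116]=-5
after OR R0, R3: R0=(-1)|(-5)=-1
after ADD R6, 4: R6=116+4=120
after ADD R1, 2: R1=9+2=11
CMP R1, 15  (cmp 11,15)
JLT again: taken
after LOAD R3, [R6]: R3=M[120]=-6
after OR R0, R3: R0=(-1)|(-6)=-1
after ADD R6, 4: R6=120+4=124
after ADD R1, 2: R1=11+2=13
CMP R1, 15  (cmp 13,15)
JLT again: taken
after LOAD R3, [R6]: R3=M[124]=28
after OR R0, R3: R0=(-1)|28=-1
after ADD R6, 4: R6=124+4=128
after ADD R1, 2: R1=13+2=15
CMP R1, 15  (cmp 15,15)
JLT again: not taken
after ADD R3, R0: R3=28+(-1)=27
halt.
Total executed instructions: 48.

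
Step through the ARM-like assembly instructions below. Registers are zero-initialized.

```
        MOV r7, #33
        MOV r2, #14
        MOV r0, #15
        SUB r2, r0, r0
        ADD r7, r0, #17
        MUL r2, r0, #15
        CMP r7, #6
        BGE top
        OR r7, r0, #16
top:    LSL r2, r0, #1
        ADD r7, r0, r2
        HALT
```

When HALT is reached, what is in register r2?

30

r7=33
r2=14
r0=15
r2=15-15=0
r7=15+17=32
r2=15*15=225
CMP r7, #6  (cmp 32,6)
BGE top: taken
r2=15<<1=30
r7=15+30=45
halt.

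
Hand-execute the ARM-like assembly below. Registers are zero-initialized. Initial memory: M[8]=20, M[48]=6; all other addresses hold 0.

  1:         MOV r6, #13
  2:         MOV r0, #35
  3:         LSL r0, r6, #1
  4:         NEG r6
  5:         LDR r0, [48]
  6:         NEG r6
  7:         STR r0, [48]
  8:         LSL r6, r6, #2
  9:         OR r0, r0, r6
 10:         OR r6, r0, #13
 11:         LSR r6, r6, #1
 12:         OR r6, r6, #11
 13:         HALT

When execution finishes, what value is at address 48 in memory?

MOV r6, #13 → r6=13
MOV r0, #35 → r0=35
LSL r0, r6, #1 → r0=13<<1=26
NEG r6 → r6=-(13)=-13
LDR r0, [48] → r0=M[48]=6
NEG r6 → r6=-(-13)=13
STR r0, [48] → M[48]=6
LSL r6, r6, #2 → r6=13<<2=52
OR r0, r0, r6 → r0=6|52=54
OR r6, r0, #13 → r6=54|13=63
LSR r6, r6, #1 → r6=63>>1=31
OR r6, r6, #11 → r6=31|11=31
halt.

6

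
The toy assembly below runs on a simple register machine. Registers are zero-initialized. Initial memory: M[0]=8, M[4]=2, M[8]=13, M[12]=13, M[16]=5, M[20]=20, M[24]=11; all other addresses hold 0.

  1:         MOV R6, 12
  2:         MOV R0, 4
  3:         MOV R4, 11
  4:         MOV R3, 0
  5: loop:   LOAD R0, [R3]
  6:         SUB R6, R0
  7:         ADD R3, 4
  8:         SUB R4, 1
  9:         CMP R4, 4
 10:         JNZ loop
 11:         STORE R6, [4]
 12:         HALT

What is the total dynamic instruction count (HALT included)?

48

MOV R6, 12 → R6=12
MOV R0, 4 → R0=4
MOV R4, 11 → R4=11
MOV R3, 0 → R3=0
LOAD R0, [R3] → R0=M[0]=8
SUB R6, R0 → R6=12-8=4
ADD R3, 4 → R3=0+4=4
SUB R4, 1 → R4=11-1=10
CMP R4, 4  (cmp 10,4)
JNZ loop: taken
LOAD R0, [R3] → R0=M[4]=2
SUB R6, R0 → R6=4-2=2
ADD R3, 4 → R3=4+4=8
SUB R4, 1 → R4=10-1=9
CMP R4, 4  (cmp 9,4)
JNZ loop: taken
LOAD R0, [R3] → R0=M[8]=13
SUB R6, R0 → R6=2-13=-11
ADD R3, 4 → R3=8+4=12
SUB R4, 1 → R4=9-1=8
CMP R4, 4  (cmp 8,4)
JNZ loop: taken
LOAD R0, [R3] → R0=M[12]=13
SUB R6, R0 → R6=(-11)-13=-24
ADD R3, 4 → R3=12+4=16
SUB R4, 1 → R4=8-1=7
CMP R4, 4  (cmp 7,4)
JNZ loop: taken
LOAD R0, [R3] → R0=M[16]=5
SUB R6, R0 → R6=(-24)-5=-29
ADD R3, 4 → R3=16+4=20
SUB R4, 1 → R4=7-1=6
CMP R4, 4  (cmp 6,4)
JNZ loop: taken
LOAD R0, [R3] → R0=M[20]=20
SUB R6, R0 → R6=(-29)-20=-49
ADD R3, 4 → R3=20+4=24
SUB R4, 1 → R4=6-1=5
CMP R4, 4  (cmp 5,4)
JNZ loop: taken
LOAD R0, [R3] → R0=M[24]=11
SUB R6, R0 → R6=(-49)-11=-60
ADD R3, 4 → R3=24+4=28
SUB R4, 1 → R4=5-1=4
CMP R4, 4  (cmp 4,4)
JNZ loop: not taken
STORE R6, [4] → M[4]=-60
halt.
Total executed instructions: 48.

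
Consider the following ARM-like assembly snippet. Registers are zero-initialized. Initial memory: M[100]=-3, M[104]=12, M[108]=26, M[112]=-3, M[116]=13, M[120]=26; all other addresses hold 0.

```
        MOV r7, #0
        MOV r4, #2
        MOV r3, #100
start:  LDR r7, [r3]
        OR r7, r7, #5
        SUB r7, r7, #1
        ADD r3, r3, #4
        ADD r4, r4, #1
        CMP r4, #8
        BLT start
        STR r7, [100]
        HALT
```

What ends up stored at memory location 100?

MOV r7, #0 → r7=0
MOV r4, #2 → r4=2
MOV r3, #100 → r3=100
LDR r7, [r3] → r7=M[100]=-3
OR r7, r7, #5 → r7=(-3)|5=-3
SUB r7, r7, #1 → r7=(-3)-1=-4
ADD r3, r3, #4 → r3=100+4=104
ADD r4, r4, #1 → r4=2+1=3
CMP r4, #8  (cmp 3,8)
BLT start: taken
LDR r7, [r3] → r7=M[104]=12
OR r7, r7, #5 → r7=12|5=13
SUB r7, r7, #1 → r7=13-1=12
ADD r3, r3, #4 → r3=104+4=108
ADD r4, r4, #1 → r4=3+1=4
CMP r4, #8  (cmp 4,8)
BLT start: taken
LDR r7, [r3] → r7=M[108]=26
OR r7, r7, #5 → r7=26|5=31
SUB r7, r7, #1 → r7=31-1=30
ADD r3, r3, #4 → r3=108+4=112
ADD r4, r4, #1 → r4=4+1=5
CMP r4, #8  (cmp 5,8)
BLT start: taken
LDR r7, [r3] → r7=M[112]=-3
OR r7, r7, #5 → r7=(-3)|5=-3
SUB r7, r7, #1 → r7=(-3)-1=-4
ADD r3, r3, #4 → r3=112+4=116
ADD r4, r4, #1 → r4=5+1=6
CMP r4, #8  (cmp 6,8)
BLT start: taken
LDR r7, [r3] → r7=M[116]=13
OR r7, r7, #5 → r7=13|5=13
SUB r7, r7, #1 → r7=13-1=12
ADD r3, r3, #4 → r3=116+4=120
ADD r4, r4, #1 → r4=6+1=7
CMP r4, #8  (cmp 7,8)
BLT start: taken
LDR r7, [r3] → r7=M[120]=26
OR r7, r7, #5 → r7=26|5=31
SUB r7, r7, #1 → r7=31-1=30
ADD r3, r3, #4 → r3=120+4=124
ADD r4, r4, #1 → r4=7+1=8
CMP r4, #8  (cmp 8,8)
BLT start: not taken
STR r7, [100] → M[100]=30
halt.

30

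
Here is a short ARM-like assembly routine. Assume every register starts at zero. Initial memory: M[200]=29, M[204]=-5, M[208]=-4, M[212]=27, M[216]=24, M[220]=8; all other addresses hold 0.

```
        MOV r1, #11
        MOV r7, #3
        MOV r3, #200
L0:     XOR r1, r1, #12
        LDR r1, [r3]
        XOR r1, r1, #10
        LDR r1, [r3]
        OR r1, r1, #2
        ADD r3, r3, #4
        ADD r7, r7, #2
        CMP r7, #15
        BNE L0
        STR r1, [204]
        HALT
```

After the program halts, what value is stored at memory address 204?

r1=11
r7=3
r3=200
r1=11^12=7
r1=M[200]=29
r1=29^10=23
r1=M[200]=29
r1=29|2=31
r3=200+4=204
r7=3+2=5
CMP r7, #15  (cmp 5,15)
BNE L0: taken
r1=31^12=19
r1=M[204]=-5
r1=(-5)^10=-15
r1=M[204]=-5
r1=(-5)|2=-5
r3=204+4=208
r7=5+2=7
CMP r7, #15  (cmp 7,15)
BNE L0: taken
r1=(-5)^12=-9
r1=M[208]=-4
r1=(-4)^10=-10
r1=M[208]=-4
r1=(-4)|2=-2
r3=208+4=212
r7=7+2=9
CMP r7, #15  (cmp 9,15)
BNE L0: taken
r1=(-2)^12=-14
r1=M[212]=27
r1=27^10=17
r1=M[212]=27
r1=27|2=27
r3=212+4=216
r7=9+2=11
CMP r7, #15  (cmp 11,15)
BNE L0: taken
r1=27^12=23
r1=M[216]=24
r1=24^10=18
r1=M[216]=24
r1=24|2=26
r3=216+4=220
r7=11+2=13
CMP r7, #15  (cmp 13,15)
BNE L0: taken
r1=26^12=22
r1=M[220]=8
r1=8^10=2
r1=M[220]=8
r1=8|2=10
r3=220+4=224
r7=13+2=15
CMP r7, #15  (cmp 15,15)
BNE L0: not taken
STR r1, [204] → M[204]=10
halt.

10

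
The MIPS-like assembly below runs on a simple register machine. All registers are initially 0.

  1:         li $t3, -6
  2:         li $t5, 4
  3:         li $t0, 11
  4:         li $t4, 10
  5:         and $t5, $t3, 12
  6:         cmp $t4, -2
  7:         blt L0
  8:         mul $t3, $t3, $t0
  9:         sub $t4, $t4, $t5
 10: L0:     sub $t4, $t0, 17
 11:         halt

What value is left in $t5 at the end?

8

$t3=-6
$t5=4
$t0=11
$t4=10
$t5=(-6)&12=8
cmp $t4, -2  (cmp 10,-2)
blt L0: not taken
$t3=(-6)*11=-66
$t4=10-8=2
$t4=11-17=-6
halt.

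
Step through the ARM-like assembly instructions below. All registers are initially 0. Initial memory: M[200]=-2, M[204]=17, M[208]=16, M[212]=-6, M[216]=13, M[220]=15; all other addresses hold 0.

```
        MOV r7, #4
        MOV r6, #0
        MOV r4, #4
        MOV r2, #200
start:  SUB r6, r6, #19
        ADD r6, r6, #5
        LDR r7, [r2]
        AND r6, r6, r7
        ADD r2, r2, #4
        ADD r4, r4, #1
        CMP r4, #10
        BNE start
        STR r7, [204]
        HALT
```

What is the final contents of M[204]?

15

MOV r7, #4 → r7=4
MOV r6, #0 → r6=0
MOV r4, #4 → r4=4
MOV r2, #200 → r2=200
SUB r6, r6, #19 → r6=0-19=-19
ADD r6, r6, #5 → r6=(-19)+5=-14
LDR r7, [r2] → r7=M[200]=-2
AND r6, r6, r7 → r6=(-14)&(-2)=-14
ADD r2, r2, #4 → r2=200+4=204
ADD r4, r4, #1 → r4=4+1=5
CMP r4, #10  (cmp 5,10)
BNE start: taken
SUB r6, r6, #19 → r6=(-14)-19=-33
ADD r6, r6, #5 → r6=(-33)+5=-28
LDR r7, [r2] → r7=M[204]=17
AND r6, r6, r7 → r6=(-28)&17=0
ADD r2, r2, #4 → r2=204+4=208
ADD r4, r4, #1 → r4=5+1=6
CMP r4, #10  (cmp 6,10)
BNE start: taken
SUB r6, r6, #19 → r6=0-19=-19
ADD r6, r6, #5 → r6=(-19)+5=-14
LDR r7, [r2] → r7=M[208]=16
AND r6, r6, r7 → r6=(-14)&16=16
ADD r2, r2, #4 → r2=208+4=212
ADD r4, r4, #1 → r4=6+1=7
CMP r4, #10  (cmp 7,10)
BNE start: taken
SUB r6, r6, #19 → r6=16-19=-3
ADD r6, r6, #5 → r6=(-3)+5=2
LDR r7, [r2] → r7=M[212]=-6
AND r6, r6, r7 → r6=2&(-6)=2
ADD r2, r2, #4 → r2=212+4=216
ADD r4, r4, #1 → r4=7+1=8
CMP r4, #10  (cmp 8,10)
BNE start: taken
SUB r6, r6, #19 → r6=2-19=-17
ADD r6, r6, #5 → r6=(-17)+5=-12
LDR r7, [r2] → r7=M[216]=13
AND r6, r6, r7 → r6=(-12)&13=4
ADD r2, r2, #4 → r2=216+4=220
ADD r4, r4, #1 → r4=8+1=9
CMP r4, #10  (cmp 9,10)
BNE start: taken
SUB r6, r6, #19 → r6=4-19=-15
ADD r6, r6, #5 → r6=(-15)+5=-10
LDR r7, [r2] → r7=M[220]=15
AND r6, r6, r7 → r6=(-10)&15=6
ADD r2, r2, #4 → r2=220+4=224
ADD r4, r4, #1 → r4=9+1=10
CMP r4, #10  (cmp 10,10)
BNE start: not taken
STR r7, [204] → M[204]=15
halt.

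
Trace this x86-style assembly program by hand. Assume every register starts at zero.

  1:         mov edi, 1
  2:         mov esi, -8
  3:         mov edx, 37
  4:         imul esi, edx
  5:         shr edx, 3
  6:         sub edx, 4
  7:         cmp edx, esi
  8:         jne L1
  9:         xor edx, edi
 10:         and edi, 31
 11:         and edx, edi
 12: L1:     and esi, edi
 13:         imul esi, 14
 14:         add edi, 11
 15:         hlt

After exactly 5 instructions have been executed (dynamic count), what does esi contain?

-296

mov edi, 1 → edi=1
mov esi, -8 → esi=-8
mov edx, 37 → edx=37
imul esi, edx → esi=(-8)*37=-296
shr edx, 3 → edx=37>>3=4
After step 5: esi = -296.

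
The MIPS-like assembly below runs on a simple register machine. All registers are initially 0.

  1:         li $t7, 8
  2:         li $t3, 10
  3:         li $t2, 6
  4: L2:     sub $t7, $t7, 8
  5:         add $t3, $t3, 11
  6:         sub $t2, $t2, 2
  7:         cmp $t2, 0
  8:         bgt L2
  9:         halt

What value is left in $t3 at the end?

43

$t7=8
$t3=10
$t2=6
$t7=8-8=0
$t3=10+11=21
$t2=6-2=4
cmp $t2, 0  (cmp 4,0)
bgt L2: taken
$t7=0-8=-8
$t3=21+11=32
$t2=4-2=2
cmp $t2, 0  (cmp 2,0)
bgt L2: taken
$t7=(-8)-8=-16
$t3=32+11=43
$t2=2-2=0
cmp $t2, 0  (cmp 0,0)
bgt L2: not taken
halt.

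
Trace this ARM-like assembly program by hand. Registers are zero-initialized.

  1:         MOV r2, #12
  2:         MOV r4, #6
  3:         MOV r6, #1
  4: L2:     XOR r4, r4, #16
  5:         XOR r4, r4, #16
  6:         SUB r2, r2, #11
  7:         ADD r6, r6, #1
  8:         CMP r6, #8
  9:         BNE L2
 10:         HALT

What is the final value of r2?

-65

after MOV r2, #12: r2=12
after MOV r4, #6: r4=6
after MOV r6, #1: r6=1
after XOR r4, r4, #16: r4=6^16=22
after XOR r4, r4, #16: r4=22^16=6
after SUB r2, r2, #11: r2=12-11=1
after ADD r6, r6, #1: r6=1+1=2
CMP r6, #8  (cmp 2,8)
BNE L2: taken
after XOR r4, r4, #16: r4=6^16=22
after XOR r4, r4, #16: r4=22^16=6
after SUB r2, r2, #11: r2=1-11=-10
after ADD r6, r6, #1: r6=2+1=3
CMP r6, #8  (cmp 3,8)
BNE L2: taken
after XOR r4, r4, #16: r4=6^16=22
after XOR r4, r4, #16: r4=22^16=6
after SUB r2, r2, #11: r2=(-10)-11=-21
after ADD r6, r6, #1: r6=3+1=4
CMP r6, #8  (cmp 4,8)
BNE L2: taken
after XOR r4, r4, #16: r4=6^16=22
after XOR r4, r4, #16: r4=22^16=6
after SUB r2, r2, #11: r2=(-21)-11=-32
after ADD r6, r6, #1: r6=4+1=5
CMP r6, #8  (cmp 5,8)
BNE L2: taken
after XOR r4, r4, #16: r4=6^16=22
after XOR r4, r4, #16: r4=22^16=6
after SUB r2, r2, #11: r2=(-32)-11=-43
after ADD r6, r6, #1: r6=5+1=6
CMP r6, #8  (cmp 6,8)
BNE L2: taken
after XOR r4, r4, #16: r4=6^16=22
after XOR r4, r4, #16: r4=22^16=6
after SUB r2, r2, #11: r2=(-43)-11=-54
after ADD r6, r6, #1: r6=6+1=7
CMP r6, #8  (cmp 7,8)
BNE L2: taken
after XOR r4, r4, #16: r4=6^16=22
after XOR r4, r4, #16: r4=22^16=6
after SUB r2, r2, #11: r2=(-54)-11=-65
after ADD r6, r6, #1: r6=7+1=8
CMP r6, #8  (cmp 8,8)
BNE L2: not taken
halt.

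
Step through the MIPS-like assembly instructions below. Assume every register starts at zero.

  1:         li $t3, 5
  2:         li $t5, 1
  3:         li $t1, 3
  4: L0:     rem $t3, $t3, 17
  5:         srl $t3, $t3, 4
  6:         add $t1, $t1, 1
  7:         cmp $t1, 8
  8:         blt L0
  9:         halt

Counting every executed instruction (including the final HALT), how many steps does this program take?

29

$t3=5
$t5=1
$t1=3
$t3=5%17=5
$t3=5>>4=0
$t1=3+1=4
cmp $t1, 8  (cmp 4,8)
blt L0: taken
$t3=0%17=0
$t3=0>>4=0
$t1=4+1=5
cmp $t1, 8  (cmp 5,8)
blt L0: taken
$t3=0%17=0
$t3=0>>4=0
$t1=5+1=6
cmp $t1, 8  (cmp 6,8)
blt L0: taken
$t3=0%17=0
$t3=0>>4=0
$t1=6+1=7
cmp $t1, 8  (cmp 7,8)
blt L0: taken
$t3=0%17=0
$t3=0>>4=0
$t1=7+1=8
cmp $t1, 8  (cmp 8,8)
blt L0: not taken
halt.
Total executed instructions: 29.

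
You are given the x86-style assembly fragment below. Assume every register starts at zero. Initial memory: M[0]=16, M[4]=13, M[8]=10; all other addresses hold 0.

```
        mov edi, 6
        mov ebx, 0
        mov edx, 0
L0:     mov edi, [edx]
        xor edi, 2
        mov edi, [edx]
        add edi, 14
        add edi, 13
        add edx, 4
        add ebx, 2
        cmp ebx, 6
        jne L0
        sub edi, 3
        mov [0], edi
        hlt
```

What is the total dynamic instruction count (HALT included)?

33

after mov edi, 6: edi=6
after mov ebx, 0: ebx=0
after mov edx, 0: edx=0
after mov edi, [edx]: edi=M[0]=16
after xor edi, 2: edi=16^2=18
after mov edi, [edx]: edi=M[0]=16
after add edi, 14: edi=16+14=30
after add edi, 13: edi=30+13=43
after add edx, 4: edx=0+4=4
after add ebx, 2: ebx=0+2=2
cmp ebx, 6  (cmp 2,6)
jne L0: taken
after mov edi, [edx]: edi=M[4]=13
after xor edi, 2: edi=13^2=15
after mov edi, [edx]: edi=M[4]=13
after add edi, 14: edi=13+14=27
after add edi, 13: edi=27+13=40
after add edx, 4: edx=4+4=8
after add ebx, 2: ebx=2+2=4
cmp ebx, 6  (cmp 4,6)
jne L0: taken
after mov edi, [edx]: edi=M[8]=10
after xor edi, 2: edi=10^2=8
after mov edi, [edx]: edi=M[8]=10
after add edi, 14: edi=10+14=24
after add edi, 13: edi=24+13=37
after add edx, 4: edx=8+4=12
after add ebx, 2: ebx=4+2=6
cmp ebx, 6  (cmp 6,6)
jne L0: not taken
after sub edi, 3: edi=37-3=34
mov [0], edi → M[0]=34
halt.
Total executed instructions: 33.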